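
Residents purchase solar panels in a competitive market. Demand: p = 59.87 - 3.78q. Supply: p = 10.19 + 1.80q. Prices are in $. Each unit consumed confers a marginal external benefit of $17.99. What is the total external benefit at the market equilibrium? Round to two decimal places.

$160.17

Market equilibrium (private): 10.19 + 1.80q = 59.87 - 3.78q → q_m = 8.9032.
Total external benefit = MEB × q_m = 17.99 × 8.9032 = 160.1686.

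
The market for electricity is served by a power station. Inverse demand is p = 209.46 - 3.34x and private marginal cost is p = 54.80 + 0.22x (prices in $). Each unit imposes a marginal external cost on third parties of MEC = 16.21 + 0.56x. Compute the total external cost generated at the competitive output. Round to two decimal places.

$1232.69

Market equilibrium (private): 54.80 + 0.22x = 209.46 - 3.34x → x_m = 43.4438.
Total external cost = ∫₀^{x_m} (16.21 + 0.56x) dx = 16.21×43.4438 + ½×0.56×43.4438² = 1232.6859.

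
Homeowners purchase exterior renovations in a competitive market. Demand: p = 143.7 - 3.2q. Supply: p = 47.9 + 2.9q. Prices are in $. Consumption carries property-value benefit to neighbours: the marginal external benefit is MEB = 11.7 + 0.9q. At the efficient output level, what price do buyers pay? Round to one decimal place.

Social marginal benefit = demand + MEB = 155.4 - 2.3q.
Set SMB = MC: 155.4 - 2.3q = 47.9 + 2.9q → q* = 20.6731.
Consumer price on the demand curve at q*: 143.7 − 3.2×20.6731 = 77.5461.

P = $77.5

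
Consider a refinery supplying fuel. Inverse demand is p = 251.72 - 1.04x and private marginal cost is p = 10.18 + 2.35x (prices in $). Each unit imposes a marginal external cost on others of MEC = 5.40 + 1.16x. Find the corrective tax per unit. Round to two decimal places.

tax = $65.60 per unit

Social marginal cost = private MC + MEC = 15.58 + 3.51x.
Set SMC = demand: 15.58 + 3.51x = 251.72 - 1.04x → x* = 51.8989.
The Pigouvian tax equals MEC at x*: 5.40 + 1.16×51.8989 = 65.6027.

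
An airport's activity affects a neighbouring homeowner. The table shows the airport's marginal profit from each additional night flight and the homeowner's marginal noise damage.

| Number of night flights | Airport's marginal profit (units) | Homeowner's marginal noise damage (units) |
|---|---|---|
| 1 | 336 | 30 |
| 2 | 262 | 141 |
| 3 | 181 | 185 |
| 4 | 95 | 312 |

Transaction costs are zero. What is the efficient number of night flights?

Bargaining reaches the level where marginal profit last exceeds marginal noise damage.
That holds through level 2 (262 ≥ 141) but not at 3 (181 < 185).

2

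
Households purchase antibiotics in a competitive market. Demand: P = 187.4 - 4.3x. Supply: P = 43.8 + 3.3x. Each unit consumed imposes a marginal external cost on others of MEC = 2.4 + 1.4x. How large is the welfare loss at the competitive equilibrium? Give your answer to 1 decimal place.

Market equilibrium (private): 43.8 + 3.3x = 187.4 - 4.3x → x_m = 18.8947.
Social marginal benefit = demand − MEC = 185.0 - 5.7x.
Set SMB = MC: 185.0 - 5.7x = 43.8 + 3.3x → x* = 15.6889.
Height of the DWL triangle at x_m is MC(x_m) − SMB(x_m) = MEC(x_m) = 28.8526.
DWL = ½ × 3.2058 × 28.8526 = 46.2478.

DWL = 46.2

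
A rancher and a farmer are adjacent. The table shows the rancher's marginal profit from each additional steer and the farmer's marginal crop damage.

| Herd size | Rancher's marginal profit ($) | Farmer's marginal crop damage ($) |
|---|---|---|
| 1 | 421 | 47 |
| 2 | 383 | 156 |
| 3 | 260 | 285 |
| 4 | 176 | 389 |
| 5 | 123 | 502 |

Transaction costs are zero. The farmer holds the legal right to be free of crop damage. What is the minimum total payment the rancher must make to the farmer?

Efficient level: marginal profit ≥ marginal crop damage through level 2, so k* = 2.
With the farmer holding the right, the rancher must at least compensate total damage at k*: 47 + 156 = 203.

$203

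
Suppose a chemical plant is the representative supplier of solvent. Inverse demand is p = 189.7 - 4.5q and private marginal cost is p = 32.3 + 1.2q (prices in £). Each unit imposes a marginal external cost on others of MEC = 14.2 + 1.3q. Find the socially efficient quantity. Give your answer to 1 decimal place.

q* = 20.5

Social marginal cost = private MC + MEC = 46.5 + 2.5q.
Set SMC = demand: 46.5 + 2.5q = 189.7 - 4.5q → q* = 20.4571.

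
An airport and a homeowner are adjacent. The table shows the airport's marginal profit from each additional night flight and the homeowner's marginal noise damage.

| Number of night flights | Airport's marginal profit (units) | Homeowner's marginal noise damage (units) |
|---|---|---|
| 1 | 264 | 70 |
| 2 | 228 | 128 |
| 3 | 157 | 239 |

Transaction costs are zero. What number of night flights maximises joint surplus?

Bargaining reaches the level where marginal profit last exceeds marginal noise damage.
That holds through level 2 (228 ≥ 128) but not at 3 (157 < 239).

2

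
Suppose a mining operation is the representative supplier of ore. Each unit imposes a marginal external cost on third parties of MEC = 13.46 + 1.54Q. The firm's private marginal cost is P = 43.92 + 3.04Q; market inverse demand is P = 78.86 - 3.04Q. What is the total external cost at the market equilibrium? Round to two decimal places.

102.78

Market equilibrium (private): 43.92 + 3.04Q = 78.86 - 3.04Q → Q_m = 5.7467.
Total external cost = ∫₀^{Q_m} (13.46 + 1.54Q) dQ = 13.46×5.7467 + ½×1.54×5.7467² = 102.7795.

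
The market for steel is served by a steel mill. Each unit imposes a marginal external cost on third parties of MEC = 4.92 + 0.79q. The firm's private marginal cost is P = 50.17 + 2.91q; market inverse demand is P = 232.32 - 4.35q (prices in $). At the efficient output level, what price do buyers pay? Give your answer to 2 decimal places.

Social marginal cost = private MC + MEC = 55.09 + 3.70q.
Set SMC = demand: 55.09 + 3.70q = 232.32 - 4.35q → q* = 22.0161.
Consumer price on the demand curve at q*: 232.32 − 4.35×22.0161 = 136.5500.

P = $136.55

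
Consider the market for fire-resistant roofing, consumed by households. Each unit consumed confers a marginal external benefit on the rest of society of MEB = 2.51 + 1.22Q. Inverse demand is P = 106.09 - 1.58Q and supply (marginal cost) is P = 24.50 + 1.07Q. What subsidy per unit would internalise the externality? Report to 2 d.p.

subsidy = 74.26 per unit

Social marginal benefit = demand + MEB = 108.60 - 0.36Q.
Set SMB = MC: 108.60 - 0.36Q = 24.50 + 1.07Q → Q* = 58.8112.
The Pigouvian subsidy equals MEB at Q*: 2.51 + 1.22×58.8112 = 74.2597.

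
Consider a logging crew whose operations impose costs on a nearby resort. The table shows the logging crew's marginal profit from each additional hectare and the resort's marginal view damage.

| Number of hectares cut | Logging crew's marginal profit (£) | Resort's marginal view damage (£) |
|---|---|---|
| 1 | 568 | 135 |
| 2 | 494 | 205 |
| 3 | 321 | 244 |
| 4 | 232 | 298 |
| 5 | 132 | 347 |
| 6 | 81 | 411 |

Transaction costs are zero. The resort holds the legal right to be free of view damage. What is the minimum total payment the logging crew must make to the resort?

£584

Efficient level: marginal profit ≥ marginal view damage through level 3, so k* = 3.
With the resort holding the right, the logging crew must at least compensate total damage at k*: 135 + 205 + 244 = 584.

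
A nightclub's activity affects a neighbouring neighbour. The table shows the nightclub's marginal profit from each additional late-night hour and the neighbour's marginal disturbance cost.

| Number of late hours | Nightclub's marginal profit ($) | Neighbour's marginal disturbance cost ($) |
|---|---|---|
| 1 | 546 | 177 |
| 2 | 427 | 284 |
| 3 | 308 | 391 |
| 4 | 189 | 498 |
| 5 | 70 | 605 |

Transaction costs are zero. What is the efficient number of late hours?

2

Bargaining reaches the level where marginal profit last exceeds marginal disturbance cost.
That holds through level 2 (427 ≥ 284) but not at 3 (308 < 391).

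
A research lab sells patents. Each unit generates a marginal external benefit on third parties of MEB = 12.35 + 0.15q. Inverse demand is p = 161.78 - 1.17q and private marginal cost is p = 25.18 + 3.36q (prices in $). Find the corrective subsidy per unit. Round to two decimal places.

Social marginal cost = private MC − MEB = 12.83 + 3.21q.
Set SMC = demand: 12.83 + 3.21q = 161.78 - 1.17q → q* = 34.0068.
The Pigouvian subsidy equals MEB at q*: 12.35 + 0.15×34.0068 = 17.4510.

subsidy = $17.45 per unit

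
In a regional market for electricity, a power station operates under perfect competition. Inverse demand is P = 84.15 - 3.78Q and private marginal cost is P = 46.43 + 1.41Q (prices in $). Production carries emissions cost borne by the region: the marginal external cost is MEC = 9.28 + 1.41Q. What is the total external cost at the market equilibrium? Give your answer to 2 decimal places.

Market equilibrium (private): 46.43 + 1.41Q = 84.15 - 3.78Q → Q_m = 7.2678.
Total external cost = ∫₀^{Q_m} (9.28 + 1.41Q) dQ = 9.28×7.2678 + ½×1.41×7.2678² = 104.6839.

$104.68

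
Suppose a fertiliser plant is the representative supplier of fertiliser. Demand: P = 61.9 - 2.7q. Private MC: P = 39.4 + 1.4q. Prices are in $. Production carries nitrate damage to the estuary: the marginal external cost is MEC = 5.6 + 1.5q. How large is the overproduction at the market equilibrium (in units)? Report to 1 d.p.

2.5 units

Market equilibrium (private): 39.4 + 1.4q = 61.9 - 2.7q → q_m = 5.4878.
Social marginal cost = private MC + MEC = 45.0 + 2.9q.
Set SMC = demand: 45.0 + 2.9q = 61.9 - 2.7q → q* = 3.0179.
Gap = |5.4878 − 3.0179| = 2.4699.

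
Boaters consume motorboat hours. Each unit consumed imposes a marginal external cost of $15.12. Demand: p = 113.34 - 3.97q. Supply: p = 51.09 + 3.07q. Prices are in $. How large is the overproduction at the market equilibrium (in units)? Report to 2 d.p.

2.15 units

Market equilibrium (private): 51.09 + 3.07q = 113.34 - 3.97q → q_m = 8.8423.
Social marginal benefit = demand − MEC = 98.22 - 3.97q.
Set SMB = MC: 98.22 - 3.97q = 51.09 + 3.07q → q* = 6.6946.
Gap = |8.8423 − 6.6946| = 2.1477.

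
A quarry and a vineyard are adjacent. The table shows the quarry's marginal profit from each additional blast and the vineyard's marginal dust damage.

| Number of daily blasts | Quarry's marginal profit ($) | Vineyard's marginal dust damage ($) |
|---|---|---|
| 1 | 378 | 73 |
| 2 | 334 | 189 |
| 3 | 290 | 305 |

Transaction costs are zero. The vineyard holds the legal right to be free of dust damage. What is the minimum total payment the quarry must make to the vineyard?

Efficient level: marginal profit ≥ marginal dust damage through level 2, so k* = 2.
With the vineyard holding the right, the quarry must at least compensate total damage at k*: 73 + 189 = 262.

$262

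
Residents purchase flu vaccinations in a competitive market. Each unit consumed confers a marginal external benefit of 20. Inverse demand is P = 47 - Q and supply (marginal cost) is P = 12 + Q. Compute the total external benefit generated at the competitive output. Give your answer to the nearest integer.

350

Market equilibrium (private): 12 + Q = 47 - Q → Q_m = 17.5000.
Total external benefit = MEB × Q_m = 20 × 17.5000 = 350.0000.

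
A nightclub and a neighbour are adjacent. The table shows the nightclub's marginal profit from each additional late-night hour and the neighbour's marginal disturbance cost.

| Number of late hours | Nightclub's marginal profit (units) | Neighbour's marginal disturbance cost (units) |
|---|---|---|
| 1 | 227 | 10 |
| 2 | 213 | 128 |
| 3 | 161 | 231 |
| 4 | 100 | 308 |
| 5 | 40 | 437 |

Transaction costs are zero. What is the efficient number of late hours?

2

Bargaining reaches the level where marginal profit last exceeds marginal disturbance cost.
That holds through level 2 (213 ≥ 128) but not at 3 (161 < 231).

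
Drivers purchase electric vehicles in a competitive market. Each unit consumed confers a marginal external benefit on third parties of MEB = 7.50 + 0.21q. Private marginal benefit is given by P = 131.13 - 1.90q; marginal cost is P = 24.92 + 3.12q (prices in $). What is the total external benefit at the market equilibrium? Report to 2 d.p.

$205.68

Market equilibrium (private): 24.92 + 3.12q = 131.13 - 1.90q → q_m = 21.1574.
Total external benefit = ∫₀^{q_m} (7.50 + 0.21q) dq = 7.50×21.1574 + ½×0.21×21.1574² = 205.6822.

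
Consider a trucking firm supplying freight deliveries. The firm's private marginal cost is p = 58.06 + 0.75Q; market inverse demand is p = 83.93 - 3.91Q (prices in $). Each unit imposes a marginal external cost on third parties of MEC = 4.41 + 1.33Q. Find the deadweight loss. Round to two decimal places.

Market equilibrium (private): 58.06 + 0.75Q = 83.93 - 3.91Q → Q_m = 5.5515.
Social marginal cost = private MC + MEC = 62.47 + 2.08Q.
Set SMC = demand: 62.47 + 2.08Q = 83.93 - 3.91Q → Q* = 3.5826.
The welfare-loss triangle has base |Q_m − Q*| and height MEC(Q_m) (the vertical gap between SMC and demand is zero at Q* and MEC at Q_m).
DWL = ½ × 1.9689 × 11.7935 = 11.6101.

DWL = $11.61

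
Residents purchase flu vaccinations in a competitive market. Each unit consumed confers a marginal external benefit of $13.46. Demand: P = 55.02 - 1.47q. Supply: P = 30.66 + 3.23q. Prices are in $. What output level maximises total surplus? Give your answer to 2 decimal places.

Social marginal benefit = demand + MEB = 68.48 - 1.47q.
Set SMB = MC: 68.48 - 1.47q = 30.66 + 3.23q → q* = 8.0468.

q* = 8.05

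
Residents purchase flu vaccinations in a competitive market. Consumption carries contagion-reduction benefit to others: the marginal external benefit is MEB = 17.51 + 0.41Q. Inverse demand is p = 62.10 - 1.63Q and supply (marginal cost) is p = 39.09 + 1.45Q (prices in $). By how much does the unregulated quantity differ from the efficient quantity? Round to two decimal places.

7.71 units

Market equilibrium (private): 39.09 + 1.45Q = 62.10 - 1.63Q → Q_m = 7.4708.
Social marginal benefit = demand + MEB = 79.61 - 1.22Q.
Set SMB = MC: 79.61 - 1.22Q = 39.09 + 1.45Q → Q* = 15.1760.
Gap = |7.4708 − 15.1760| = 7.7052.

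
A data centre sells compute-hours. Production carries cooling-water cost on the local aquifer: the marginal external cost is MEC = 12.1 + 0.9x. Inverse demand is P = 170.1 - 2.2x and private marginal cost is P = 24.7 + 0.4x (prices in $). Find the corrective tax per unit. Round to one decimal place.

Social marginal cost = private MC + MEC = 36.8 + 1.3x.
Set SMC = demand: 36.8 + 1.3x = 170.1 - 2.2x → x* = 38.0857.
The Pigouvian tax equals MEC at x*: 12.1 + 0.9×38.0857 = 46.3771.

tax = $46.4 per unit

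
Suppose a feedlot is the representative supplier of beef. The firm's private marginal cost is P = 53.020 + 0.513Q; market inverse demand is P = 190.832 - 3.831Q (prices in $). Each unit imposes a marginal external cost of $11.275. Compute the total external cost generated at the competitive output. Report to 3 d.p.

Market equilibrium (private): 53.020 + 0.513Q = 190.832 - 3.831Q → Q_m = 31.7247.
Total external cost = MEC × Q_m = 11.275 × 31.7247 = 357.6960.

$357.696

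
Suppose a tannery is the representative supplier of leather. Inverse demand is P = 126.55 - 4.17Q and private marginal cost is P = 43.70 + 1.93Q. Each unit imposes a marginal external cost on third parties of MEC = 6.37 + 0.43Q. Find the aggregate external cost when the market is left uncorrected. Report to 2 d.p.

126.18

Market equilibrium (private): 43.70 + 1.93Q = 126.55 - 4.17Q → Q_m = 13.5820.
Total external cost = ∫₀^{Q_m} (6.37 + 0.43Q) dQ = 6.37×13.5820 + ½×0.43×13.5820² = 126.1785.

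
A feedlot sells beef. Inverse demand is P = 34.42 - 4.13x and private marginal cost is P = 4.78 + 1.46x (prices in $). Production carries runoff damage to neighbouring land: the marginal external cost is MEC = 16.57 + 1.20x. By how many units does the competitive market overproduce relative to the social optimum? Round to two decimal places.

Market equilibrium (private): 4.78 + 1.46x = 34.42 - 4.13x → x_m = 5.3023.
Social marginal cost = private MC + MEC = 21.35 + 2.66x.
Set SMC = demand: 21.35 + 2.66x = 34.42 - 4.13x → x* = 1.9249.
Gap = |5.3023 − 1.9249| = 3.3774.

3.38 units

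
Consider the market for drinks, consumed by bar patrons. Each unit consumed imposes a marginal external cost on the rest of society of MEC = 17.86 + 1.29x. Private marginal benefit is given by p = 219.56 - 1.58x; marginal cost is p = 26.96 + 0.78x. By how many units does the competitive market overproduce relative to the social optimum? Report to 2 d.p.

33.74 units

Market equilibrium (private): 26.96 + 0.78x = 219.56 - 1.58x → x_m = 81.6102.
Social marginal benefit = demand − MEC = 201.70 - 2.87x.
Set SMB = MC: 201.70 - 2.87x = 26.96 + 0.78x → x* = 47.8740.
Gap = |81.6102 − 47.8740| = 33.7362.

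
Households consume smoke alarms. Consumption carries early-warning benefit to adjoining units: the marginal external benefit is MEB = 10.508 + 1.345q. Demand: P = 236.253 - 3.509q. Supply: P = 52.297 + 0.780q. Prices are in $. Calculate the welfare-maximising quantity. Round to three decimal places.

Social marginal benefit = demand + MEB = 246.761 - 2.164q.
Set SMB = MC: 246.761 - 2.164q = 52.297 + 0.780q → q* = 66.0543.

q* = 66.054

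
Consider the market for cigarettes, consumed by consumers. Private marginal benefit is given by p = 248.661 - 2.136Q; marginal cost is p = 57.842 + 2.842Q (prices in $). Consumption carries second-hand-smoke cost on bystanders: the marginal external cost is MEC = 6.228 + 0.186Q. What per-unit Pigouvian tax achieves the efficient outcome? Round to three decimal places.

tax = $12.877 per unit

Social marginal benefit = demand − MEC = 242.433 - 2.322Q.
Set SMB = MC: 242.433 - 2.322Q = 57.842 + 2.842Q → Q* = 35.7457.
The Pigouvian tax equals MEC at Q*: 6.228 + 0.186×35.7457 = 12.8767.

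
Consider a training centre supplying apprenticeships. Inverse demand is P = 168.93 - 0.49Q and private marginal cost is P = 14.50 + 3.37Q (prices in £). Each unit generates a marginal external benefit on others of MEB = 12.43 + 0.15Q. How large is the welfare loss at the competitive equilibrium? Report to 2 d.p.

Market equilibrium (private): 14.50 + 3.37Q = 168.93 - 0.49Q → Q_m = 40.0078.
Social marginal cost = private MC − MEB = 2.07 + 3.22Q.
Set SMC = demand: 2.07 + 3.22Q = 168.93 - 0.49Q → Q* = 44.9757.
The welfare-loss triangle has base |Q_m − Q*| and height MEB(Q_m) (the vertical gap between SMC and demand is zero at Q* and MEB at Q_m).
DWL = ½ × 4.9679 × 18.4312 = 45.7822.

DWL = £45.78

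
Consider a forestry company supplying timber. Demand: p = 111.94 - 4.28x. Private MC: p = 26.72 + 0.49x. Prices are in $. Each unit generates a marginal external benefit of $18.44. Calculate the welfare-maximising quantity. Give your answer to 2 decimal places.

Social marginal cost = private MC − MEB = 8.28 + 0.49x.
Set SMC = demand: 8.28 + 0.49x = 111.94 - 4.28x → x* = 21.7317.

x* = 21.73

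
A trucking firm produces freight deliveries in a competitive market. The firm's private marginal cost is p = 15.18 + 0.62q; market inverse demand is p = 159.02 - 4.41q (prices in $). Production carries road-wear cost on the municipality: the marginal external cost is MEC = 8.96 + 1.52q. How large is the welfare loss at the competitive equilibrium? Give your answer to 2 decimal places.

DWL = $209.81

Market equilibrium (private): 15.18 + 0.62q = 159.02 - 4.41q → q_m = 28.5964.
Social marginal cost = private MC + MEC = 24.14 + 2.14q.
Set SMC = demand: 24.14 + 2.14q = 159.02 - 4.41q → q* = 20.5924.
Between q* and q_m the wedge SMC − demand runs linearly from 0 to MEC(q_m), so the loss is a triangle.
DWL = ½ × 8.0040 × 52.4266 = 209.8113.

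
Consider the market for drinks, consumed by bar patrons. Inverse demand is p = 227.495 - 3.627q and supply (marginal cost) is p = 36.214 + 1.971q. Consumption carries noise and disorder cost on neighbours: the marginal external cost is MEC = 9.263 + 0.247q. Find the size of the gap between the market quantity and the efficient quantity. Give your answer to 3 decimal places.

3.029 units

Market equilibrium (private): 36.214 + 1.971q = 227.495 - 3.627q → q_m = 34.1695.
Social marginal benefit = demand − MEC = 218.232 - 3.874q.
Set SMB = MC: 218.232 - 3.874q = 36.214 + 1.971q → q* = 31.1408.
Gap = |34.1695 − 31.1408| = 3.0287.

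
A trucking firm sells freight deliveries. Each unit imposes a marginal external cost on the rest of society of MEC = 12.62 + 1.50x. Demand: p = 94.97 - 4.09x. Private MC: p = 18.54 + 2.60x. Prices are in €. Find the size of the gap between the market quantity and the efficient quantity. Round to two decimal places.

3.63 units

Market equilibrium (private): 18.54 + 2.60x = 94.97 - 4.09x → x_m = 11.4245.
Social marginal cost = private MC + MEC = 31.16 + 4.10x.
Set SMC = demand: 31.16 + 4.10x = 94.97 - 4.09x → x* = 7.7912.
Gap = |11.4245 − 7.7912| = 3.6333.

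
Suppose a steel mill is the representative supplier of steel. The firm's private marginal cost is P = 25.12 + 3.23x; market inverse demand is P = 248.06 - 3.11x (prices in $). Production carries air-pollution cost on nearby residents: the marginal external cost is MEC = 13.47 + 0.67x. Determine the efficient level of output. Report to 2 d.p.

Social marginal cost = private MC + MEC = 38.59 + 3.90x.
Set SMC = demand: 38.59 + 3.90x = 248.06 - 3.11x → x* = 29.8816.

x* = 29.88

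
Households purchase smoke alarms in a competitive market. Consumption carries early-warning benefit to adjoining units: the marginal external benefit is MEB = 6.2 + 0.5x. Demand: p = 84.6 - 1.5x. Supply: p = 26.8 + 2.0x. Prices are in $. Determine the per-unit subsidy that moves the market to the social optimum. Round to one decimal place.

subsidy = $16.9 per unit

Social marginal benefit = demand + MEB = 90.8 - x.
Set SMB = MC: 90.8 - x = 26.8 + 2.0x → x* = 21.3333.
The Pigouvian subsidy equals MEB at x*: 6.2 + 0.5×21.3333 = 16.8667.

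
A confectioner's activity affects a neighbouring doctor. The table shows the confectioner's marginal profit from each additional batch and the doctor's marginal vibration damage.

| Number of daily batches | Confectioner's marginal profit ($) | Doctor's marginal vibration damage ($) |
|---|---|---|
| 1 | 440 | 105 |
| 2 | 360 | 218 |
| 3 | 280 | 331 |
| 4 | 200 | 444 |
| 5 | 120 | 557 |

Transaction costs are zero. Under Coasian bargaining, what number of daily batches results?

Bargaining reaches the level where marginal profit last exceeds marginal vibration damage.
That holds through level 2 (360 ≥ 218) but not at 3 (280 < 331).

2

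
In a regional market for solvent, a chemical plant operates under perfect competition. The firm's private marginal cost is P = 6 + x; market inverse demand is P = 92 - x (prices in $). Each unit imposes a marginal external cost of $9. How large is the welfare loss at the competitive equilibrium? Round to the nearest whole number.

DWL = $20

Market equilibrium (private): 6 + x = 92 - x → x_m = 43.0000.
Social marginal cost = private MC + MEC = 15 + x.
Set SMC = demand: 15 + x = 92 - x → x* = 38.5000.
Height of the DWL triangle at x_m is SMC(x_m) − demand(x_m) = MEC(x_m) = 9.0000.
DWL = ½ × 4.5000 × 9.0000 = 20.2500.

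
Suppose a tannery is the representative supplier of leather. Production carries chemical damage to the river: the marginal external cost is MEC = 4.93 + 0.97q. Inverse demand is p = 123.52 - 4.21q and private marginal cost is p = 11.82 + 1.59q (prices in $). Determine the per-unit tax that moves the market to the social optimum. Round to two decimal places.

tax = $20.23 per unit

Social marginal cost = private MC + MEC = 16.75 + 2.56q.
Set SMC = demand: 16.75 + 2.56q = 123.52 - 4.21q → q* = 15.7710.
The Pigouvian tax equals MEC at q*: 4.93 + 0.97×15.7710 = 20.2279.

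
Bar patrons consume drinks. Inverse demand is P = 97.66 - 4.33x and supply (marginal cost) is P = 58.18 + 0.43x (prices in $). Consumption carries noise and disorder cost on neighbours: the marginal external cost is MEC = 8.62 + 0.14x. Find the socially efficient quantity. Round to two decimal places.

Social marginal benefit = demand − MEC = 89.04 - 4.47x.
Set SMB = MC: 89.04 - 4.47x = 58.18 + 0.43x → x* = 6.2980.

x* = 6.30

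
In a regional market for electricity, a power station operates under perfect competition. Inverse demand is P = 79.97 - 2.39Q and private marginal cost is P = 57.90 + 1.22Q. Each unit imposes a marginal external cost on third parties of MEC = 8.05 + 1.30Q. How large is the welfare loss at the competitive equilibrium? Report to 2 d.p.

Market equilibrium (private): 57.90 + 1.22Q = 79.97 - 2.39Q → Q_m = 6.1136.
Social marginal cost = private MC + MEC = 65.95 + 2.52Q.
Set SMC = demand: 65.95 + 2.52Q = 79.97 - 2.39Q → Q* = 2.8554.
Between Q* and Q_m the wedge SMC − demand runs linearly from 0 to MEC(Q_m), so the loss is a triangle.
DWL = ½ × 3.2582 × 15.9976 = 26.0617.

DWL = 26.06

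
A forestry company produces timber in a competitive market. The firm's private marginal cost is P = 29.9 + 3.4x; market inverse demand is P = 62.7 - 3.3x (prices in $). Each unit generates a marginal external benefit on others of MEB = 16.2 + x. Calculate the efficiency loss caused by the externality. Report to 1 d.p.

DWL = $39.0

Market equilibrium (private): 29.9 + 3.4x = 62.7 - 3.3x → x_m = 4.8955.
Social marginal cost = private MC − MEB = 13.7 + 2.4x.
Set SMC = demand: 13.7 + 2.4x = 62.7 - 3.3x → x* = 8.5965.
The welfare-loss triangle has base |x_m − x*| and height MEB(x_m) (the vertical gap between SMC and demand is zero at x* and MEB at x_m).
DWL = ½ × 3.7010 × 21.0955 = 39.0372.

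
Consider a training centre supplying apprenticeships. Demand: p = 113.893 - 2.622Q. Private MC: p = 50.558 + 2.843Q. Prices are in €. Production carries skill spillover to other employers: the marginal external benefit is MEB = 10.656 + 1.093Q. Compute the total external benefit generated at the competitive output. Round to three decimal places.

€196.895

Market equilibrium (private): 50.558 + 2.843Q = 113.893 - 2.622Q → Q_m = 11.5892.
Total external benefit = ∫₀^{Q_m} (10.656 + 1.093Q) dQ = 10.656×11.5892 + ½×1.093×11.5892² = 196.8947.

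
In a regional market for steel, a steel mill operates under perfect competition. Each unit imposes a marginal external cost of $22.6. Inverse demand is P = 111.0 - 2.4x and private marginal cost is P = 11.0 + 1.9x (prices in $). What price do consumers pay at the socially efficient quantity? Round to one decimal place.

Social marginal cost = private MC + MEC = 33.6 + 1.9x.
Set SMC = demand: 33.6 + 1.9x = 111.0 - 2.4x → x* = 18.0000.
Consumer price on the demand curve at x*: 111.0 − 2.4×18.0000 = 67.8000.

P = $67.8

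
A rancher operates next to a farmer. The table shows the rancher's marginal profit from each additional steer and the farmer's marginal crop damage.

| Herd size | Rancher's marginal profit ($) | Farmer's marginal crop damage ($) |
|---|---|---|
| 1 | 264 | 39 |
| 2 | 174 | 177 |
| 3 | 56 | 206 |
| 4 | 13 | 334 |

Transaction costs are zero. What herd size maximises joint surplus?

Bargaining reaches the level where marginal profit last exceeds marginal crop damage.
That holds through level 1 (264 ≥ 39) but not at 2 (174 < 177).

1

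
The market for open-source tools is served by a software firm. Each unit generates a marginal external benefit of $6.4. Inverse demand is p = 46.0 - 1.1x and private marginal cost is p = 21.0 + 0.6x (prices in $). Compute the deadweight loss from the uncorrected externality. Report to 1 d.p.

DWL = $12.0

Market equilibrium (private): 21.0 + 0.6x = 46.0 - 1.1x → x_m = 14.7059.
Social marginal cost = private MC − MEB = 14.6 + 0.6x.
Set SMC = demand: 14.6 + 0.6x = 46.0 - 1.1x → x* = 18.4706.
Between x* and x_m the wedge demand − SMC runs linearly from 0 to MEB(x_m), so the loss is a triangle.
DWL = ½ × 3.7647 × 6.4000 = 12.0470.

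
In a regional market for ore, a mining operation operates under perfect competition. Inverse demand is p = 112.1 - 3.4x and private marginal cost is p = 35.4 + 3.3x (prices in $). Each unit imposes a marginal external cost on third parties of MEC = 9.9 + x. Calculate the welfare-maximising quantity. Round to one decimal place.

x* = 8.7

Social marginal cost = private MC + MEC = 45.3 + 4.3x.
Set SMC = demand: 45.3 + 4.3x = 112.1 - 3.4x → x* = 8.6753.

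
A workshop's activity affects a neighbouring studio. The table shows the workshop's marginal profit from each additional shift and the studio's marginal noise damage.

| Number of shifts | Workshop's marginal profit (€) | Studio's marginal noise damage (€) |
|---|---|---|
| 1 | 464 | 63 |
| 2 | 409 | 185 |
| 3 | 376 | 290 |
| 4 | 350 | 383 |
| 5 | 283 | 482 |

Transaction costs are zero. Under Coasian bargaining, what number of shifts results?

Bargaining reaches the level where marginal profit last exceeds marginal noise damage.
That holds through level 3 (376 ≥ 290) but not at 4 (350 < 383).

3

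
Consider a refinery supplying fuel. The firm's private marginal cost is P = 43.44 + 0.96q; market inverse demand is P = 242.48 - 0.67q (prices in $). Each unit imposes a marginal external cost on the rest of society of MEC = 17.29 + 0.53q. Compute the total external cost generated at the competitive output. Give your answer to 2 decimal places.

Market equilibrium (private): 43.44 + 0.96q = 242.48 - 0.67q → q_m = 122.1104.
Total external cost = ∫₀^{q_m} (17.29 + 0.53q) dq = 17.29×122.1104 + ½×0.53×122.1104² = 6062.6905.

$6062.69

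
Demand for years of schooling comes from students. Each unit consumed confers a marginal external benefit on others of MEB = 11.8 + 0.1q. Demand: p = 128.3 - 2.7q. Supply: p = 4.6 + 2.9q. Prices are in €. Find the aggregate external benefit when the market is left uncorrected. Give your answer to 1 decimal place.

Market equilibrium (private): 4.6 + 2.9q = 128.3 - 2.7q → q_m = 22.0893.
Total external benefit = ∫₀^{q_m} (11.8 + 0.1q) dq = 11.8×22.0893 + ½×0.1×22.0893² = 285.0506.

€285.1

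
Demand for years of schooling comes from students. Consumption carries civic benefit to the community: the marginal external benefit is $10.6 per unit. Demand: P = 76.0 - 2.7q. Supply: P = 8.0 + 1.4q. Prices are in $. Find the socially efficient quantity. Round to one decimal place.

Social marginal benefit = demand + MEB = 86.6 - 2.7q.
Set SMB = MC: 86.6 - 2.7q = 8.0 + 1.4q → q* = 19.1707.

q* = 19.2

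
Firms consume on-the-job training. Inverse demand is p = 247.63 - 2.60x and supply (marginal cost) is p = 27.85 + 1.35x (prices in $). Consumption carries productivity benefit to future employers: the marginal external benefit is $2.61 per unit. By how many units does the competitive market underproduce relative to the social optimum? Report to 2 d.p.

Market equilibrium (private): 27.85 + 1.35x = 247.63 - 2.60x → x_m = 55.6405.
Social marginal benefit = demand + MEB = 250.24 - 2.60x.
Set SMB = MC: 250.24 - 2.60x = 27.85 + 1.35x → x* = 56.3013.
Gap = |55.6405 − 56.3013| = 0.6608.

0.66 units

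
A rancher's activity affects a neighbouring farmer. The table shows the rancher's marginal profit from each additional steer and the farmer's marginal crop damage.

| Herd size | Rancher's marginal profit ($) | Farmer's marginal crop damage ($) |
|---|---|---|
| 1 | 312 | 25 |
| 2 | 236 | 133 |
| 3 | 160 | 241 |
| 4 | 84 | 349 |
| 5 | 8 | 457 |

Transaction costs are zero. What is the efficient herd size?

2

Bargaining reaches the level where marginal profit last exceeds marginal crop damage.
That holds through level 2 (236 ≥ 133) but not at 3 (160 < 241).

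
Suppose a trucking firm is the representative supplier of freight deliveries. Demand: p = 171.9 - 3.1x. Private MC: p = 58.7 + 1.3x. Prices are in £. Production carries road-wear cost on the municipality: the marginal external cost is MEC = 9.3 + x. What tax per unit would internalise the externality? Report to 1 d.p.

tax = £28.5 per unit

Social marginal cost = private MC + MEC = 68.0 + 2.3x.
Set SMC = demand: 68.0 + 2.3x = 171.9 - 3.1x → x* = 19.2407.
The Pigouvian tax equals MEC at x*: 9.3 + 1.0×19.2407 = 28.5407.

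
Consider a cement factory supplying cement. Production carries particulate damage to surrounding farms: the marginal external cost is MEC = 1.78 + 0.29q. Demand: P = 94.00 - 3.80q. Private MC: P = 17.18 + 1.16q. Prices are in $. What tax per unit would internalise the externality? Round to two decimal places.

tax = $5.93 per unit

Social marginal cost = private MC + MEC = 18.96 + 1.45q.
Set SMC = demand: 18.96 + 1.45q = 94.00 - 3.80q → q* = 14.2933.
The Pigouvian tax equals MEC at q*: 1.78 + 0.29×14.2933 = 5.9251.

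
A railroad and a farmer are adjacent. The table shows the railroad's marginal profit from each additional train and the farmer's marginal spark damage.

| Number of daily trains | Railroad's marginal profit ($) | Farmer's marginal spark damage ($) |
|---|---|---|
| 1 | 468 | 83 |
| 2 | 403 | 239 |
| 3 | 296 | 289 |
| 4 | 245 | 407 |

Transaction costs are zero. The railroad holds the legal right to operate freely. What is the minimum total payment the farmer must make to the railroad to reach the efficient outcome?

$245

Left alone the railroad would choose level 4 (marginal profit stays positive).
Efficient level: k* = 3 (marginal profit ≥ marginal spark damage through 3).
The farmer must at least cover the railroad's forgone profit from cutting 4→3: 245 = 245.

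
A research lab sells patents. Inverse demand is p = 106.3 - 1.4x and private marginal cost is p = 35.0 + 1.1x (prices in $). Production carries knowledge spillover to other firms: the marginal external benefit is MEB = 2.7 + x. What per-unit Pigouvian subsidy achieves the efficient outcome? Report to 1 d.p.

subsidy = $52.0 per unit

Social marginal cost = private MC − MEB = 32.3 + 0.1x.
Set SMC = demand: 32.3 + 0.1x = 106.3 - 1.4x → x* = 49.3333.
The Pigouvian subsidy equals MEB at x*: 2.7 + 1.0×49.3333 = 52.0333.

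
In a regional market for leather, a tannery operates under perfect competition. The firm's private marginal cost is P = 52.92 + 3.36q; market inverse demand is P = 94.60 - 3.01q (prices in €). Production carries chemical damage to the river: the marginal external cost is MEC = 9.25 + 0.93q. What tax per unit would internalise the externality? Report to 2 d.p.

Social marginal cost = private MC + MEC = 62.17 + 4.29q.
Set SMC = demand: 62.17 + 4.29q = 94.60 - 3.01q → q* = 4.4425.
The Pigouvian tax equals MEC at q*: 9.25 + 0.93×4.4425 = 13.3815.

tax = €13.38 per unit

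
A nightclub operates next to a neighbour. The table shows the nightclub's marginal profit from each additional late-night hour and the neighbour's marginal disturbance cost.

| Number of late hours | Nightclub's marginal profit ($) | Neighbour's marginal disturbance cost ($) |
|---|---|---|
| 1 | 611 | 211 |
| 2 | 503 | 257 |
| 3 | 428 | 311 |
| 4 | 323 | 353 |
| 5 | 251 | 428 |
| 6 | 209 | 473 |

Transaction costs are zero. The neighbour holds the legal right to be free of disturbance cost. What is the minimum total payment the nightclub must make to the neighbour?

Efficient level: marginal profit ≥ marginal disturbance cost through level 3, so k* = 3.
With the neighbour holding the right, the nightclub must at least compensate total damage at k*: 211 + 257 + 311 = 779.

$779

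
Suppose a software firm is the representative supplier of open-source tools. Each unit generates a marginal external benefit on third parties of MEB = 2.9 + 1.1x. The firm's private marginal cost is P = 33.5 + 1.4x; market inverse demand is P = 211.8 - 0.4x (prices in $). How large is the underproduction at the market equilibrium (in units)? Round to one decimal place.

159.8 units

Market equilibrium (private): 33.5 + 1.4x = 211.8 - 0.4x → x_m = 99.0556.
Social marginal cost = private MC − MEB = 30.6 + 0.3x.
Set SMC = demand: 30.6 + 0.3x = 211.8 - 0.4x → x* = 258.8571.
Gap = |99.0556 − 258.8571| = 159.8015.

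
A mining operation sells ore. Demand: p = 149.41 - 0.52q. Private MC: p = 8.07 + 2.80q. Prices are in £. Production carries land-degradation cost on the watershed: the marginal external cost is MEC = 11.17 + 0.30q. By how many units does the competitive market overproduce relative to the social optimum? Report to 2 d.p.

6.61 units

Market equilibrium (private): 8.07 + 2.80q = 149.41 - 0.52q → q_m = 42.5723.
Social marginal cost = private MC + MEC = 19.24 + 3.10q.
Set SMC = demand: 19.24 + 3.10q = 149.41 - 0.52q → q* = 35.9586.
Gap = |42.5723 − 35.9586| = 6.6137.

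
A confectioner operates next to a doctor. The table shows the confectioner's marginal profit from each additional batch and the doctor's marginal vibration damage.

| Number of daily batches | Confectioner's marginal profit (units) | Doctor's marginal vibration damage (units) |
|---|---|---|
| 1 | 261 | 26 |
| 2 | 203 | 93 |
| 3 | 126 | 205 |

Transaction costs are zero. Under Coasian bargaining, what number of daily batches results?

2

Bargaining reaches the level where marginal profit last exceeds marginal vibration damage.
That holds through level 2 (203 ≥ 93) but not at 3 (126 < 205).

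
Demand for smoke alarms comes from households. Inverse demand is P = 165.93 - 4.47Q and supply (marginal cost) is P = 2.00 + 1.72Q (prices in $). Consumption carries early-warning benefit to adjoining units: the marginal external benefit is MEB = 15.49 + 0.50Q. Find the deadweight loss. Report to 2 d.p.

Market equilibrium (private): 2.00 + 1.72Q = 165.93 - 4.47Q → Q_m = 26.4830.
Social marginal benefit = demand + MEB = 181.42 - 3.97Q.
Set SMB = MC: 181.42 - 3.97Q = 2.00 + 1.72Q → Q* = 31.5325.
Between Q* and Q_m the wedge SMB − MC runs linearly from 0 to MEB(Q_m), so the loss is a triangle.
DWL = ½ × 5.0495 × 28.7315 = 72.5399.

DWL = $72.54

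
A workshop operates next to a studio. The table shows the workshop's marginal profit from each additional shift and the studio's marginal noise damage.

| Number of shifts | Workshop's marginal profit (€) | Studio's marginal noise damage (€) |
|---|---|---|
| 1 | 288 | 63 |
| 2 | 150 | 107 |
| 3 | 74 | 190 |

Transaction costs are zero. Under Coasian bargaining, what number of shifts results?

Bargaining reaches the level where marginal profit last exceeds marginal noise damage.
That holds through level 2 (150 ≥ 107) but not at 3 (74 < 190).

2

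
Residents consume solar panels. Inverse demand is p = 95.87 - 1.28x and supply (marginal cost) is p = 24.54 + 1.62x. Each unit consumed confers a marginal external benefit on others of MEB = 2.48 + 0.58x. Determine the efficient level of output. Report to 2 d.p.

Social marginal benefit = demand + MEB = 98.35 - 0.70x.
Set SMB = MC: 98.35 - 0.70x = 24.54 + 1.62x → x* = 31.8147.

x* = 31.81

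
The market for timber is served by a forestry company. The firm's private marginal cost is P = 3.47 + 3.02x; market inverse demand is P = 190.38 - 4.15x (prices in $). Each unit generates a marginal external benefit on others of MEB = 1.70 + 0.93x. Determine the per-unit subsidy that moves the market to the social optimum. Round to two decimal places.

Social marginal cost = private MC − MEB = 1.77 + 2.09x.
Set SMC = demand: 1.77 + 2.09x = 190.38 - 4.15x → x* = 30.2260.
The Pigouvian subsidy equals MEB at x*: 1.70 + 0.93×30.2260 = 29.8102.

subsidy = $29.81 per unit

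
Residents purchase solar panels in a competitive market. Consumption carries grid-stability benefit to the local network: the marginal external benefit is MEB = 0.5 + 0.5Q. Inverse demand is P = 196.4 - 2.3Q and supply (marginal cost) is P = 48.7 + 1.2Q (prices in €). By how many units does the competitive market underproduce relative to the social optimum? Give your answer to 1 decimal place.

7.2 units

Market equilibrium (private): 48.7 + 1.2Q = 196.4 - 2.3Q → Q_m = 42.2000.
Social marginal benefit = demand + MEB = 196.9 - 1.8Q.
Set SMB = MC: 196.9 - 1.8Q = 48.7 + 1.2Q → Q* = 49.4000.
Gap = |42.2000 − 49.4000| = 7.2000.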